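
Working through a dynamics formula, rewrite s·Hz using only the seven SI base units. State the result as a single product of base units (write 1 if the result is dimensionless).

1

Hz = 1/s = s⁻¹ (frequency is cycles per second).
Combining: s·Hz = s · s⁻¹ = 1.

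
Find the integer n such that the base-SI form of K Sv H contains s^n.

-4

Sv = J/kg (equivalent dose = energy per mass),
    = m²·s⁻².
H = Wb/A (inductance = flux per current),
    = kg·m²·s⁻²·A⁻².
Combining: K·Sv·H = K · (m²·s⁻²) · (kg·m²·s⁻²·A⁻²) = kg·m⁴·s⁻⁴·A⁻²·K.
The exponent of s is -4.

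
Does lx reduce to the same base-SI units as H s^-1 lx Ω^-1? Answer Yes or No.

Yes

Left side:
  lx = lm/m² (illuminance = luminous flux per area),
      = m⁻²·cd.
Right side:
  H = kg·m²·s⁻²·A⁻².
  lx = m⁻²·cd.
  Ω = kg·m²·s⁻³·A⁻².
  So Ω⁻¹ = kg⁻¹·m⁻²·s³·A².
  Combining: H·s⁻¹·lx·Ω⁻¹ = (kg·m²·s⁻²·A⁻²) · s⁻¹ · (m⁻²·cd) · (kg⁻¹·m⁻²·s³·A²) = m⁻²·cd.
Both reduce to m⁻²·cd.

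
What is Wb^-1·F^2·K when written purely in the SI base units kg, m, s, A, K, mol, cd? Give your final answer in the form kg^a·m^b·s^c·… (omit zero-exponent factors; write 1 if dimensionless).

Wb = kg·m²·s⁻²·A⁻¹.
So Wb⁻¹ = kg⁻¹·m⁻²·s²·A.
F = kg⁻¹·m⁻²·s⁴·A².
So F² = kg⁻²·m⁻⁴·s⁸·A⁴.
Combining: Wb⁻¹·F²·K = (kg⁻¹·m⁻²·s²·A) · (kg⁻²·m⁻⁴·s⁸·A⁴) · K = kg⁻³·m⁻⁶·s¹⁰·A⁵·K.

kg⁻³·m⁻⁶·s¹⁰·A⁵·K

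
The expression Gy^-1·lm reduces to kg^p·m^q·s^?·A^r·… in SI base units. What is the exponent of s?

Gy = m²·s⁻².
So Gy⁻¹ = m⁻²·s².
lm = cd.
Combining: Gy⁻¹·lm = (m⁻²·s²) · cd = m⁻²·s²·cd.
The exponent of s is 2.

2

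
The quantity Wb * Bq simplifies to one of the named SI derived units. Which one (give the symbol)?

Wb = V·s (flux: a volt is a weber per second),
    = kg·m²·s⁻²·A⁻¹.
Bq = 1/s = s⁻¹ (activity is decays per second).
Combining: Wb·Bq = (kg·m²·s⁻²·A⁻¹) · s⁻¹ = kg·m²·s⁻³·A⁻¹.
kg·m²·s⁻³·A⁻¹ is the base-SI form of the volt.

V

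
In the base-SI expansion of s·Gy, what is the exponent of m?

2

Gy = J/kg (absorbed dose = energy per mass),
    = m²·s⁻².
Combining: s·Gy = s · (m²·s⁻²) = m²·s⁻¹.
The exponent of m is 2.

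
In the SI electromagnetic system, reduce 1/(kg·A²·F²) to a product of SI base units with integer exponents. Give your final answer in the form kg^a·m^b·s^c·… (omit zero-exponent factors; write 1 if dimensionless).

F = C/V (capacitance = charge per voltage),
    = A·s/(kg·m²·s⁻³·A⁻¹) (substituting C and V),
    = kg⁻¹·m⁻²·s⁴·A².
So F⁻² = kg²·m⁴·s⁻⁸·A⁻⁴.
Combining: kg⁻¹·A⁻²·F⁻² = kg⁻¹ · A⁻² · (kg²·m⁴·s⁻⁸·A⁻⁴) = kg·m⁴·s⁻⁸·A⁻⁶.

kg·m⁴·s⁻⁸·A⁻⁶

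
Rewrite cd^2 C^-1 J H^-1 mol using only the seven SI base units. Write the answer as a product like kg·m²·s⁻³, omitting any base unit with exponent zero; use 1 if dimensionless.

C = A·s = s·A (charge = current × time).
So C⁻¹ = s⁻¹·A⁻¹.
J = N·m (work = force × distance),
    = kg·m²·s⁻².
H = Wb/A (inductance = flux per current),
    = kg·m²·s⁻²·A⁻².
So H⁻¹ = kg⁻¹·m⁻²·s²·A².
Combining: cd²·C⁻¹·J·H⁻¹·mol = cd² · (s⁻¹·A⁻¹) · (kg·m²·s⁻²) · (kg⁻¹·m⁻²·s²·A²) · mol = s⁻¹·A·mol·cd².

s⁻¹·A·mol·cd²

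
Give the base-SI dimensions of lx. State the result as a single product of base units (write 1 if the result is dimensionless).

lx = m⁻²·cd.

m⁻²·cd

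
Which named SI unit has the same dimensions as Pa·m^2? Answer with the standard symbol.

Pa = kg·m⁻¹·s⁻².
Combining: Pa·m² = (kg·m⁻¹·s⁻²) · m² = kg·m·s⁻².
kg·m·s⁻² is the base-SI form of the newton.

N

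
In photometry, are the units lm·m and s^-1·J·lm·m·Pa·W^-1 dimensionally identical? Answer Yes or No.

No

Left side:
  lm = cd·sr = cd (luminous flux; sr is dimensionless).
  Combining: lm·m = cd · m = m·cd.
Right side:
  J = N·m (work = force × distance),
      = kg·m²·s⁻².
  lm = cd·sr = cd (luminous flux; sr is dimensionless).
  Pa = N/m² (pressure = force per area),
      = kg·m⁻¹·s⁻².
  W = J/s (power = energy per time),
      = kg·m²·s⁻³.
  So W⁻¹ = kg⁻¹·m⁻²·s³.
  Combining: s⁻¹·J·lm·m·Pa·W⁻¹ = s⁻¹ · (kg·m²·s⁻²) · cd · m · (kg·m⁻¹·s⁻²) · (kg⁻¹·m⁻²·s³) = kg·s⁻²·cd.
Left is m·cd; right is kg·s⁻²·cd — different.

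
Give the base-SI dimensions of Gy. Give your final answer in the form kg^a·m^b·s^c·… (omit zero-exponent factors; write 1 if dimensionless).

m²·s⁻²

Gy = J/kg (absorbed dose = energy per mass),
    = m²·s⁻².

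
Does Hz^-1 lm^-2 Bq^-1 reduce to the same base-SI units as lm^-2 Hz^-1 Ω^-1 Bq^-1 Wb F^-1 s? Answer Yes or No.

No

Left side:
  Hz = s⁻¹.
  So Hz⁻¹ = s.
  lm = cd.
  So lm⁻² = cd⁻².
  Bq = s⁻¹.
  So Bq⁻¹ = s.
  Combining: Hz⁻¹·lm⁻²·Bq⁻¹ = s · cd⁻² · s = s²·cd⁻².
Right side:
  lm = cd.
  So lm⁻² = cd⁻².
  Hz = s⁻¹.
  So Hz⁻¹ = s.
  Ω = kg·m²·s⁻³·A⁻².
  So Ω⁻¹ = kg⁻¹·m⁻²·s³·A².
  Bq = s⁻¹.
  So Bq⁻¹ = s.
  Wb = kg·m²·s⁻²·A⁻¹.
  F = kg⁻¹·m⁻²·s⁴·A².
  So F⁻¹ = kg·m²·s⁻⁴·A⁻².
  Combining: lm⁻²·Hz⁻¹·Ω⁻¹·Bq⁻¹·Wb·F⁻¹·s = cd⁻² · s · (kg⁻¹·m⁻²·s³·A²) · s · (kg·m²·s⁻²·A⁻¹) · (kg·m²·s⁻⁴·A⁻²) · s = kg·m²·A⁻¹·cd⁻².
Left is s²·cd⁻²; right is kg·m²·A⁻¹·cd⁻² — different.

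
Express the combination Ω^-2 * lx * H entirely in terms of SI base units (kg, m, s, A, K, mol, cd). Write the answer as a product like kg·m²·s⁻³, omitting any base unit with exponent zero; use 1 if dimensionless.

kg⁻¹·m⁻⁴·s⁴·A²·cd

Ω = kg·m²·s⁻³·A⁻².
So Ω⁻² = kg⁻²·m⁻⁴·s⁶·A⁴.
lx = m⁻²·cd.
H = kg·m²·s⁻²·A⁻².
Combining: Ω⁻²·lx·H = (kg⁻²·m⁻⁴·s⁶·A⁴) · (m⁻²·cd) · (kg·m²·s⁻²·A⁻²) = kg⁻¹·m⁻⁴·s⁴·A²·cd.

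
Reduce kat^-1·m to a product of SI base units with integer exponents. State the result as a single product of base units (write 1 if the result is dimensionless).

kat = mol/s = s⁻¹·mol (catalytic activity).
So kat⁻¹ = s·mol⁻¹.
Combining: kat⁻¹·m = (s·mol⁻¹) · m = m·s·mol⁻¹.

m·s·mol⁻¹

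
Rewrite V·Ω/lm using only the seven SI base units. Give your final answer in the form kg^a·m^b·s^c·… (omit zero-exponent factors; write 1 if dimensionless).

kg²·m⁴·s⁻⁶·A⁻³·cd⁻¹

V = W/A (potential = power per current),
    = kg·m²·s⁻³·A⁻¹.
Ω = V/A (resistance = voltage per current),
    = kg·m²·s⁻³·A⁻².
lm = cd·sr = cd (luminous flux; sr is dimensionless).
So lm⁻¹ = cd⁻¹.
Combining: V·Ω·lm⁻¹ = (kg·m²·s⁻³·A⁻¹) · (kg·m²·s⁻³·A⁻²) · cd⁻¹ = kg²·m⁴·s⁻⁶·A⁻³·cd⁻¹.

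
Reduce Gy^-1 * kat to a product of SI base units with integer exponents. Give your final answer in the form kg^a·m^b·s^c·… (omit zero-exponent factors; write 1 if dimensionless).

Gy = J/kg (absorbed dose = energy per mass),
    = m²·s⁻².
So Gy⁻¹ = m⁻²·s².
kat = mol/s = s⁻¹·mol (catalytic activity).
Combining: Gy⁻¹·kat = (m⁻²·s²) · (s⁻¹·mol) = m⁻²·s·mol.

m⁻²·s·mol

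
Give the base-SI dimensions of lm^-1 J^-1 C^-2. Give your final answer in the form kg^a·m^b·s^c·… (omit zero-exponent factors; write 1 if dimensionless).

lm = cd·sr = cd (luminous flux; sr is dimensionless).
So lm⁻¹ = cd⁻¹.
J = N·m (work = force × distance),
    = kg·m²·s⁻².
So J⁻¹ = kg⁻¹·m⁻²·s².
C = A·s = s·A (charge = current × time).
So C⁻² = s⁻²·A⁻².
Combining: lm⁻¹·J⁻¹·C⁻² = cd⁻¹ · (kg⁻¹·m⁻²·s²) · (s⁻²·A⁻²) = kg⁻¹·m⁻²·A⁻²·cd⁻¹.

kg⁻¹·m⁻²·A⁻²·cd⁻¹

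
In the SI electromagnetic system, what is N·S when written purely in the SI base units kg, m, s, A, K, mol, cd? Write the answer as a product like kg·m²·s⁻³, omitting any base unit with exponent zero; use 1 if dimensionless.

N = kg·m·s⁻².
S = kg⁻¹·m⁻²·s³·A².
Combining: N·S = (kg·m·s⁻²) · (kg⁻¹·m⁻²·s³·A²) = m⁻¹·s·A².

m⁻¹·s·A²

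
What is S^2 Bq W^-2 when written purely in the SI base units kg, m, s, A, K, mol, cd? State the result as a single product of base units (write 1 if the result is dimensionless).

S = 1/Ω (conductance is reciprocal resistance),
    = kg⁻¹·m⁻²·s³·A².
So S² = kg⁻²·m⁻⁴·s⁶·A⁴.
Bq = 1/s = s⁻¹ (activity is decays per second).
W = J/s (power = energy per time),
    = kg·m²·s⁻³.
So W⁻² = kg⁻²·m⁻⁴·s⁶.
Combining: S²·Bq·W⁻² = (kg⁻²·m⁻⁴·s⁶·A⁴) · s⁻¹ · (kg⁻²·m⁻⁴·s⁶) = kg⁻⁴·m⁻⁸·s¹¹·A⁴.

kg⁻⁴·m⁻⁸·s¹¹·A⁴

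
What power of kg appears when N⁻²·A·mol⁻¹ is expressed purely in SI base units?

-2

N = kg·m/s² = kg·m·s⁻² (force = mass × acceleration).
So N⁻² = kg⁻²·m⁻²·s⁴.
Combining: N⁻²·A·mol⁻¹ = (kg⁻²·m⁻²·s⁴) · A · mol⁻¹ = kg⁻²·m⁻²·s⁴·A·mol⁻¹.
The exponent of kg is -2.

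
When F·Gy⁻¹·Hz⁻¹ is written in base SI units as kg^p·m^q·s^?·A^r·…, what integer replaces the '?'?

7

F = kg⁻¹·m⁻²·s⁴·A².
Gy = m²·s⁻².
So Gy⁻¹ = m⁻²·s².
Hz = s⁻¹.
So Hz⁻¹ = s.
Combining: F·Gy⁻¹·Hz⁻¹ = (kg⁻¹·m⁻²·s⁴·A²) · (m⁻²·s²) · s = kg⁻¹·m⁻⁴·s⁷·A².
The exponent of s is 7.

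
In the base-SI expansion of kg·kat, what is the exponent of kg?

1

kat = s⁻¹·mol.
Combining: kg·kat = kg · (s⁻¹·mol) = kg·s⁻¹·mol.
The exponent of kg is 1.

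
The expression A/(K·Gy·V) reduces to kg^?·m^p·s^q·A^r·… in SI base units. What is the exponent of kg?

Gy = m²·s⁻².
So Gy⁻¹ = m⁻²·s².
V = kg·m²·s⁻³·A⁻¹.
So V⁻¹ = kg⁻¹·m⁻²·s³·A.
Combining: K⁻¹·Gy⁻¹·V⁻¹·A = K⁻¹ · (m⁻²·s²) · (kg⁻¹·m⁻²·s³·A) · A = kg⁻¹·m⁻⁴·s⁵·A²·K⁻¹.
The exponent of kg is -1.

-1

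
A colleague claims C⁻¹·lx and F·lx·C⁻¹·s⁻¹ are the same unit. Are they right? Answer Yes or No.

Left side:
  C = A·s = s·A (charge = current × time).
  So C⁻¹ = s⁻¹·A⁻¹.
  lx = lm/m² (illuminance = luminous flux per area),
      = m⁻²·cd.
  Combining: C⁻¹·lx = (s⁻¹·A⁻¹) · (m⁻²·cd) = m⁻²·s⁻¹·A⁻¹·cd.
Right side:
  F = C/V (capacitance = charge per voltage),
      = A·s/(kg·m²·s⁻³·A⁻¹) (substituting C and V),
      = kg⁻¹·m⁻²·s⁴·A².
  lx = lm/m² (illuminance = luminous flux per area),
      = m⁻²·cd.
  C = A·s = s·A (charge = current × time).
  So C⁻¹ = s⁻¹·A⁻¹.
  Combining: F·lx·C⁻¹·s⁻¹ = (kg⁻¹·m⁻²·s⁴·A²) · (m⁻²·cd) · (s⁻¹·A⁻¹) · s⁻¹ = kg⁻¹·m⁻⁴·s²·A·cd.
Left is m⁻²·s⁻¹·A⁻¹·cd; right is kg⁻¹·m⁻⁴·s²·A·cd — different.

No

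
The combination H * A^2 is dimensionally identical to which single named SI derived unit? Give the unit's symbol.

J

H = Wb/A (inductance = flux per current),
    = kg·m²·s⁻²·A⁻².
Combining: H·A² = (kg·m²·s⁻²·A⁻²) · A² = kg·m²·s⁻².
kg·m²·s⁻² is the base-SI form of the joule.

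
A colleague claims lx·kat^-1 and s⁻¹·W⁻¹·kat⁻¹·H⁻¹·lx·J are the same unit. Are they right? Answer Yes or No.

Left side:
  lx = m⁻²·cd.
  kat = s⁻¹·mol.
  So kat⁻¹ = s·mol⁻¹.
  Combining: lx·kat⁻¹ = (m⁻²·cd) · (s·mol⁻¹) = m⁻²·s·mol⁻¹·cd.
Right side:
  W = J/s (power = energy per time),
      = kg·m²·s⁻³.
  So W⁻¹ = kg⁻¹·m⁻²·s³.
  kat = mol/s = s⁻¹·mol (catalytic activity).
  So kat⁻¹ = s·mol⁻¹.
  H = Wb/A (inductance = flux per current),
      = kg·m²·s⁻²·A⁻².
  So H⁻¹ = kg⁻¹·m⁻²·s²·A².
  lx = lm/m² (illuminance = luminous flux per area),
      = m⁻²·cd.
  J = N·m (work = force × distance),
      = kg·m²·s⁻².
  Combining: s⁻¹·W⁻¹·kat⁻¹·H⁻¹·lx·J = s⁻¹ · (kg⁻¹·m⁻²·s³) · (s·mol⁻¹) · (kg⁻¹·m⁻²·s²·A²) · (m⁻²·cd) · (kg·m²·s⁻²) = kg⁻¹·m⁻⁴·s³·A²·mol⁻¹·cd.
Left is m⁻²·s·mol⁻¹·cd; right is kg⁻¹·m⁻⁴·s³·A²·mol⁻¹·cd — different.

No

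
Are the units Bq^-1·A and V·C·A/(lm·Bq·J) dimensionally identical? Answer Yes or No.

No

Left side:
  Bq = s⁻¹.
  So Bq⁻¹ = s.
  Combining: Bq⁻¹·A = s · A = s·A.
Right side:
  V = W/A (potential = power per current),
      = kg·m²·s⁻³·A⁻¹.
  C = A·s = s·A (charge = current × time).
  lm = cd·sr = cd (luminous flux; sr is dimensionless).
  So lm⁻¹ = cd⁻¹.
  Bq = 1/s = s⁻¹ (activity is decays per second).
  So Bq⁻¹ = s.
  J = N·m (work = force × distance),
      = kg·m²·s⁻².
  So J⁻¹ = kg⁻¹·m⁻²·s².
  Combining: V·C·lm⁻¹·A·Bq⁻¹·J⁻¹ = (kg·m²·s⁻³·A⁻¹) · (s·A) · cd⁻¹ · A · s · (kg⁻¹·m⁻²·s²) = s·A·cd⁻¹.
Left is s·A; right is s·A·cd⁻¹ — different.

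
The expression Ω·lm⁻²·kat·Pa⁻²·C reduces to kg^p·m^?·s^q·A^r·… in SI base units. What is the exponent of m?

Ω = kg·m²·s⁻³·A⁻².
lm = cd.
So lm⁻² = cd⁻².
kat = s⁻¹·mol.
Pa = kg·m⁻¹·s⁻².
So Pa⁻² = kg⁻²·m²·s⁴.
C = s·A.
Combining: Ω·lm⁻²·kat·Pa⁻²·C = (kg·m²·s⁻³·A⁻²) · cd⁻² · (s⁻¹·mol) · (kg⁻²·m²·s⁴) · (s·A) = kg⁻¹·m⁴·s·A⁻¹·mol·cd⁻².
The exponent of m is 4.

4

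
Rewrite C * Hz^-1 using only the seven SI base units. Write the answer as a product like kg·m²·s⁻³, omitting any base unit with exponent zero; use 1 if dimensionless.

C = s·A.
Hz = s⁻¹.
So Hz⁻¹ = s.
Combining: C·Hz⁻¹ = (s·A) · s = s²·A.

s²·A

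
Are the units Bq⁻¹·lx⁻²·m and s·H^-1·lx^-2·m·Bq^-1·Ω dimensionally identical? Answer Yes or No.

Yes

Left side:
  Bq = 1/s = s⁻¹ (activity is decays per second).
  So Bq⁻¹ = s.
  lx = lm/m² (illuminance = luminous flux per area),
      = m⁻²·cd.
  So lx⁻² = m⁴·cd⁻².
  Combining: Bq⁻¹·lx⁻²·m = s · (m⁴·cd⁻²) · m = m⁵·s·cd⁻².
Right side:
  H = Wb/A (inductance = flux per current),
      = kg·m²·s⁻²·A⁻².
  So H⁻¹ = kg⁻¹·m⁻²·s²·A².
  lx = lm/m² (illuminance = luminous flux per area),
      = m⁻²·cd.
  So lx⁻² = m⁴·cd⁻².
  Bq = 1/s = s⁻¹ (activity is decays per second).
  So Bq⁻¹ = s.
  Ω = V/A (resistance = voltage per current),
      = kg·m²·s⁻³·A⁻².
  Combining: s·H⁻¹·lx⁻²·m·Bq⁻¹·Ω = s · (kg⁻¹·m⁻²·s²·A²) · (m⁴·cd⁻²) · m · s · (kg·m²·s⁻³·A⁻²) = m⁵·s·cd⁻².
Both reduce to m⁵·s·cd⁻².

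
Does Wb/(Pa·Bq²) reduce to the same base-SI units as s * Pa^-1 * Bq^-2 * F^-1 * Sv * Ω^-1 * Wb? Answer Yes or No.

No

Left side:
  Pa = N/m² (pressure = force per area),
      = kg·m⁻¹·s⁻².
  So Pa⁻¹ = kg⁻¹·m·s².
  Bq = 1/s = s⁻¹ (activity is decays per second).
  So Bq⁻² = s².
  Wb = V·s (flux: a volt is a weber per second),
      = kg·m²·s⁻²·A⁻¹.
  Combining: Pa⁻¹·Bq⁻²·Wb = (kg⁻¹·m·s²) · s² · (kg·m²·s⁻²·A⁻¹) = m³·s²·A⁻¹.
Right side:
  Pa = N/m² (pressure = force per area),
      = kg·m⁻¹·s⁻².
  So Pa⁻¹ = kg⁻¹·m·s².
  Bq = 1/s = s⁻¹ (activity is decays per second).
  So Bq⁻² = s².
  F = C/V (capacitance = charge per voltage),
      = A·s/(kg·m²·s⁻³·A⁻¹) (substituting C and V),
      = kg⁻¹·m⁻²·s⁴·A².
  So F⁻¹ = kg·m²·s⁻⁴·A⁻².
  Sv = J/kg (equivalent dose = energy per mass),
      = m²·s⁻².
  Ω = V/A (resistance = voltage per current),
      = kg·m²·s⁻³·A⁻².
  So Ω⁻¹ = kg⁻¹·m⁻²·s³·A².
  Wb = V·s (flux: a volt is a weber per second),
      = kg·m²·s⁻²·A⁻¹.
  Combining: s·Pa⁻¹·Bq⁻²·F⁻¹·Sv·Ω⁻¹·Wb = s · (kg⁻¹·m·s²) · s² · (kg·m²·s⁻⁴·A⁻²) · (m²·s⁻²) · (kg⁻¹·m⁻²·s³·A²) · (kg·m²·s⁻²·A⁻¹) = m⁵·A⁻¹.
Left is m³·s²·A⁻¹; right is m⁵·A⁻¹ — different.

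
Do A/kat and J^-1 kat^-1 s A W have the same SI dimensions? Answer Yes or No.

Left side:
  kat = s⁻¹·mol.
  So kat⁻¹ = s·mol⁻¹.
  Combining: A·kat⁻¹ = A · (s·mol⁻¹) = s·A·mol⁻¹.
Right side:
  J = kg·m²·s⁻².
  So J⁻¹ = kg⁻¹·m⁻²·s².
  kat = s⁻¹·mol.
  So kat⁻¹ = s·mol⁻¹.
  W = kg·m²·s⁻³.
  Combining: J⁻¹·kat⁻¹·s·A·W = (kg⁻¹·m⁻²·s²) · (s·mol⁻¹) · s · A · (kg·m²·s⁻³) = s·A·mol⁻¹.
Both reduce to s·A·mol⁻¹.

Yes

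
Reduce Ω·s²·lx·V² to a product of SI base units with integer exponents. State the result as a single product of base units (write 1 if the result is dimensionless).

kg³·m⁴·s⁻⁷·A⁻⁴·cd

Ω = V/A (resistance = voltage per current),
    = kg·m²·s⁻³·A⁻².
lx = lm/m² (illuminance = luminous flux per area),
    = m⁻²·cd.
V = W/A (potential = power per current),
    = kg·m²·s⁻³·A⁻¹.
So V² = kg²·m⁴·s⁻⁶·A⁻².
Combining: Ω·s²·lx·V² = (kg·m²·s⁻³·A⁻²) · s² · (m⁻²·cd) · (kg²·m⁴·s⁻⁶·A⁻²) = kg³·m⁴·s⁻⁷·A⁻⁴·cd.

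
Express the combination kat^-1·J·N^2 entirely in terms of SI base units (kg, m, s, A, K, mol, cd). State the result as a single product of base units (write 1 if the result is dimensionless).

kg³·m⁴·s⁻⁵·mol⁻¹

kat = s⁻¹·mol.
So kat⁻¹ = s·mol⁻¹.
J = kg·m²·s⁻².
N = kg·m·s⁻².
So N² = kg²·m²·s⁻⁴.
Combining: kat⁻¹·J·N² = (s·mol⁻¹) · (kg·m²·s⁻²) · (kg²·m²·s⁻⁴) = kg³·m⁴·s⁻⁵·mol⁻¹.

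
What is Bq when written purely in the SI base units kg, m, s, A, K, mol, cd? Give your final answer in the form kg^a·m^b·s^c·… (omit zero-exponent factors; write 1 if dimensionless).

Bq = 1/s = s⁻¹ (activity is decays per second).

s⁻¹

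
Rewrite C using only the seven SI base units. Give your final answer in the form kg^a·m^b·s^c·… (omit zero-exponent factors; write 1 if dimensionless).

C = s·A.

s·A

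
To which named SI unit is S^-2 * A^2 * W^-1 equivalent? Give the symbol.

S = kg⁻¹·m⁻²·s³·A².
So S⁻² = kg²·m⁴·s⁻⁶·A⁻⁴.
W = kg·m²·s⁻³.
So W⁻¹ = kg⁻¹·m⁻²·s³.
Combining: S⁻²·A²·W⁻¹ = (kg²·m⁴·s⁻⁶·A⁻⁴) · A² · (kg⁻¹·m⁻²·s³) = kg·m²·s⁻³·A⁻².
kg·m²·s⁻³·A⁻² is the base-SI form of the ohm.

Ω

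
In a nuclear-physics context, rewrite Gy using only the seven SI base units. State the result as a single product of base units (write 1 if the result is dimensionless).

m²·s⁻²

Gy = J/kg (absorbed dose = energy per mass),
    = m²·s⁻².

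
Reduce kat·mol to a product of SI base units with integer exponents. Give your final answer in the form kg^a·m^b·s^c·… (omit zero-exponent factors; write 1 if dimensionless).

kat = mol/s = s⁻¹·mol (catalytic activity).
Combining: kat·mol = (s⁻¹·mol) · mol = s⁻¹·mol².

s⁻¹·mol²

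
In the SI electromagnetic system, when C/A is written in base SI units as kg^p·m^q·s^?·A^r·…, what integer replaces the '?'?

1

C = A·s = s·A (charge = current × time).
Combining: A⁻¹·C = A⁻¹ · (s·A) = s.
The exponent of s is 1.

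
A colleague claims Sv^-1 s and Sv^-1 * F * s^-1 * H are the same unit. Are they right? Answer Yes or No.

Yes

Left side:
  Sv = J/kg (equivalent dose = energy per mass),
      = m²·s⁻².
  So Sv⁻¹ = m⁻²·s².
  Combining: Sv⁻¹·s = (m⁻²·s²) · s = m⁻²·s³.
Right side:
  Sv = J/kg (equivalent dose = energy per mass),
      = m²·s⁻².
  So Sv⁻¹ = m⁻²·s².
  F = C/V (capacitance = charge per voltage),
      = A·s/(kg·m²·s⁻³·A⁻¹) (substituting C and V),
      = kg⁻¹·m⁻²·s⁴·A².
  H = Wb/A (inductance = flux per current),
      = kg·m²·s⁻²·A⁻².
  Combining: Sv⁻¹·F·s⁻¹·H = (m⁻²·s²) · (kg⁻¹·m⁻²·s⁴·A²) · s⁻¹ · (kg·m²·s⁻²·A⁻²) = m⁻²·s³.
Both reduce to m⁻²·s³.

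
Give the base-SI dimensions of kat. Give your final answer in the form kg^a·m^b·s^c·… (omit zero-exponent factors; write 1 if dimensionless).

s⁻¹·mol

kat = mol/s = s⁻¹·mol (catalytic activity).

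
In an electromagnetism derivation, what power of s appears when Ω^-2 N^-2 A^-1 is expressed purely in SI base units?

Ω = V/A (resistance = voltage per current),
    = kg·m²·s⁻³·A⁻².
So Ω⁻² = kg⁻²·m⁻⁴·s⁶·A⁴.
N = kg·m/s² = kg·m·s⁻² (force = mass × acceleration).
So N⁻² = kg⁻²·m⁻²·s⁴.
Combining: Ω⁻²·N⁻²·A⁻¹ = (kg⁻²·m⁻⁴·s⁶·A⁴) · (kg⁻²·m⁻²·s⁴) · A⁻¹ = kg⁻⁴·m⁻⁶·s¹⁰·A³.
The exponent of s is 10.

10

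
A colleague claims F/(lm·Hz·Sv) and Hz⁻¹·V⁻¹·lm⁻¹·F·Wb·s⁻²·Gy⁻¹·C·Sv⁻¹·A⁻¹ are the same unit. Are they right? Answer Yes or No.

No

Left side:
  lm = cd·sr = cd (luminous flux; sr is dimensionless).
  So lm⁻¹ = cd⁻¹.
  Hz = 1/s = s⁻¹ (frequency is cycles per second).
  So Hz⁻¹ = s.
  Sv = J/kg (equivalent dose = energy per mass),
      = m²·s⁻².
  So Sv⁻¹ = m⁻²·s².
  F = C/V (capacitance = charge per voltage),
      = A·s/(kg·m²·s⁻³·A⁻¹) (substituting C and V),
      = kg⁻¹·m⁻²·s⁴·A².
  Combining: lm⁻¹·Hz⁻¹·Sv⁻¹·F = cd⁻¹ · s · (m⁻²·s²) · (kg⁻¹·m⁻²·s⁴·A²) = kg⁻¹·m⁻⁴·s⁷·A²·cd⁻¹.
Right side:
  Hz = 1/s = s⁻¹ (frequency is cycles per second).
  So Hz⁻¹ = s.
  V = W/A (potential = power per current),
      = kg·m²·s⁻³·A⁻¹.
  So V⁻¹ = kg⁻¹·m⁻²·s³·A.
  lm = cd·sr = cd (luminous flux; sr is dimensionless).
  So lm⁻¹ = cd⁻¹.
  F = C/V (capacitance = charge per voltage),
      = A·s/(kg·m²·s⁻³·A⁻¹) (substituting C and V),
      = kg⁻¹·m⁻²·s⁴·A².
  Wb = V·s (flux: a volt is a weber per second),
      = kg·m²·s⁻²·A⁻¹.
  Gy = J/kg (absorbed dose = energy per mass),
      = m²·s⁻².
  So Gy⁻¹ = m⁻²·s².
  C = A·s = s·A (charge = current × time).
  Sv = J/kg (equivalent dose = energy per mass),
      = m²·s⁻².
  So Sv⁻¹ = m⁻²·s².
  Combining: Hz⁻¹·V⁻¹·lm⁻¹·F·Wb·s⁻²·Gy⁻¹·C·Sv⁻¹·A⁻¹ = s · (kg⁻¹·m⁻²·s³·A) · cd⁻¹ · (kg⁻¹·m⁻²·s⁴·A²) · (kg·m²·s⁻²·A⁻¹) · s⁻² · (m⁻²·s²) · (s·A) · (m⁻²·s²) · A⁻¹ = kg⁻¹·m⁻⁶·s⁹·A²·cd⁻¹.
Left is kg⁻¹·m⁻⁴·s⁷·A²·cd⁻¹; right is kg⁻¹·m⁻⁶·s⁹·A²·cd⁻¹ — different.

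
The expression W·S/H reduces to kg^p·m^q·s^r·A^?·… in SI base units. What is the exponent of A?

H = Wb/A (inductance = flux per current),
    = kg·m²·s⁻²·A⁻².
So H⁻¹ = kg⁻¹·m⁻²·s²·A².
W = J/s (power = energy per time),
    = kg·m²·s⁻³.
S = 1/Ω (conductance is reciprocal resistance),
    = kg⁻¹·m⁻²·s³·A².
Combining: H⁻¹·W·S = (kg⁻¹·m⁻²·s²·A²) · (kg·m²·s⁻³) · (kg⁻¹·m⁻²·s³·A²) = kg⁻¹·m⁻²·s²·A⁴.
The exponent of A is 4.

4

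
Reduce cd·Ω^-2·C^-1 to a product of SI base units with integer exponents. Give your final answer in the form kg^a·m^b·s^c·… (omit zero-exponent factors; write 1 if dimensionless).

Ω = kg·m²·s⁻³·A⁻².
So Ω⁻² = kg⁻²·m⁻⁴·s⁶·A⁴.
C = s·A.
So C⁻¹ = s⁻¹·A⁻¹.
Combining: cd·Ω⁻²·C⁻¹ = cd · (kg⁻²·m⁻⁴·s⁶·A⁴) · (s⁻¹·A⁻¹) = kg⁻²·m⁻⁴·s⁵·A³·cd.

kg⁻²·m⁻⁴·s⁵·A³·cd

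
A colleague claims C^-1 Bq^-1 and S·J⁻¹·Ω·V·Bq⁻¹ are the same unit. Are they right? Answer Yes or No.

Yes

Left side:
  C = A·s = s·A (charge = current × time).
  So C⁻¹ = s⁻¹·A⁻¹.
  Bq = 1/s = s⁻¹ (activity is decays per second).
  So Bq⁻¹ = s.
  Combining: C⁻¹·Bq⁻¹ = (s⁻¹·A⁻¹) · s = A⁻¹.
Right side:
  S = kg⁻¹·m⁻²·s³·A².
  J = kg·m²·s⁻².
  So J⁻¹ = kg⁻¹·m⁻²·s².
  Ω = kg·m²·s⁻³·A⁻².
  V = kg·m²·s⁻³·A⁻¹.
  Bq = s⁻¹.
  So Bq⁻¹ = s.
  Combining: S·J⁻¹·Ω·V·Bq⁻¹ = (kg⁻¹·m⁻²·s³·A²) · (kg⁻¹·m⁻²·s²) · (kg·m²·s⁻³·A⁻²) · (kg·m²·s⁻³·A⁻¹) · s = A⁻¹.
Both reduce to A⁻¹.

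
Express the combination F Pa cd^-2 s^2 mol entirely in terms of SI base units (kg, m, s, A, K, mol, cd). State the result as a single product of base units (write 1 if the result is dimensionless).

F = C/V (capacitance = charge per voltage),
    = A·s/(kg·m²·s⁻³·A⁻¹) (substituting C and V),
    = kg⁻¹·m⁻²·s⁴·A².
Pa = N/m² (pressure = force per area),
    = kg·m⁻¹·s⁻².
Combining: F·Pa·cd⁻²·s²·mol = (kg⁻¹·m⁻²·s⁴·A²) · (kg·m⁻¹·s⁻²) · cd⁻² · s² · mol = m⁻³·s⁴·A²·mol·cd⁻².

m⁻³·s⁴·A²·mol·cd⁻²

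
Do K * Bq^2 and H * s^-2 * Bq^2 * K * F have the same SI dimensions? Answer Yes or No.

Left side:
  Bq = 1/s = s⁻¹ (activity is decays per second).
  So Bq² = s⁻².
  Combining: K·Bq² = K · s⁻² = s⁻²·K.
Right side:
  H = kg·m²·s⁻²·A⁻².
  Bq = s⁻¹.
  So Bq² = s⁻².
  F = kg⁻¹·m⁻²·s⁴·A².
  Combining: H·s⁻²·Bq²·K·F = (kg·m²·s⁻²·A⁻²) · s⁻² · s⁻² · K · (kg⁻¹·m⁻²·s⁴·A²) = s⁻²·K.
Both reduce to s⁻²·K.

Yes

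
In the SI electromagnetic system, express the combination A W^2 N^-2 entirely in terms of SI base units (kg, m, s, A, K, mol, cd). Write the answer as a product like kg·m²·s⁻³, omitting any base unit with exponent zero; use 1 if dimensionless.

W = J/s (power = energy per time),
    = kg·m²·s⁻³.
So W² = kg²·m⁴·s⁻⁶.
N = kg·m/s² = kg·m·s⁻² (force = mass × acceleration).
So N⁻² = kg⁻²·m⁻²·s⁴.
Combining: A·W²·N⁻² = A · (kg²·m⁴·s⁻⁶) · (kg⁻²·m⁻²·s⁴) = m²·s⁻²·A.

m²·s⁻²·A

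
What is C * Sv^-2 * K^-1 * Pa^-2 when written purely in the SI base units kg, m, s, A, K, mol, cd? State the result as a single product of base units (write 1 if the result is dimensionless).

C = A·s = s·A (charge = current × time).
Sv = J/kg (equivalent dose = energy per mass),
    = m²·s⁻².
So Sv⁻² = m⁻⁴·s⁴.
Pa = N/m² (pressure = force per area),
    = kg·m⁻¹·s⁻².
So Pa⁻² = kg⁻²·m²·s⁴.
Combining: C·Sv⁻²·K⁻¹·Pa⁻² = (s·A) · (m⁻⁴·s⁴) · K⁻¹ · (kg⁻²·m²·s⁴) = kg⁻²·m⁻²·s⁹·A·K⁻¹.

kg⁻²·m⁻²·s⁹·A·K⁻¹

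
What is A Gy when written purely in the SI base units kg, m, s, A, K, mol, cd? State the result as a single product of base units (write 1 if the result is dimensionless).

Gy = J/kg (absorbed dose = energy per mass),
    = m²·s⁻².
Combining: A·Gy = A · (m²·s⁻²) = m²·s⁻²·A.

m²·s⁻²·A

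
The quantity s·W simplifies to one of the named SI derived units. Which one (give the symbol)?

W = J/s (power = energy per time),
    = kg·m²·s⁻³.
Combining: s·W = s · (kg·m²·s⁻³) = kg·m²·s⁻².
kg·m²·s⁻² is the base-SI form of the joule.

J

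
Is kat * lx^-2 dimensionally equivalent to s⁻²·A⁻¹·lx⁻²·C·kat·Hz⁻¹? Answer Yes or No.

Yes

Left side:
  kat = s⁻¹·mol.
  lx = m⁻²·cd.
  So lx⁻² = m⁴·cd⁻².
  Combining: kat·lx⁻² = (s⁻¹·mol) · (m⁴·cd⁻²) = m⁴·s⁻¹·mol·cd⁻².
Right side:
  lx = m⁻²·cd.
  So lx⁻² = m⁴·cd⁻².
  C = s·A.
  kat = s⁻¹·mol.
  Hz = s⁻¹.
  So Hz⁻¹ = s.
  Combining: s⁻²·A⁻¹·lx⁻²·C·kat·Hz⁻¹ = s⁻² · A⁻¹ · (m⁴·cd⁻²) · (s·A) · (s⁻¹·mol) · s = m⁴·s⁻¹·mol·cd⁻².
Both reduce to m⁴·s⁻¹·mol·cd⁻².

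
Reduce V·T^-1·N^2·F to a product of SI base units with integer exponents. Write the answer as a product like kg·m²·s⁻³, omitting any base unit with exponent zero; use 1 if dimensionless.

V = kg·m²·s⁻³·A⁻¹.
T = kg·s⁻²·A⁻¹.
So T⁻¹ = kg⁻¹·s²·A.
N = kg·m·s⁻².
So N² = kg²·m²·s⁻⁴.
F = kg⁻¹·m⁻²·s⁴·A².
Combining: V·T⁻¹·N²·F = (kg·m²·s⁻³·A⁻¹) · (kg⁻¹·s²·A) · (kg²·m²·s⁻⁴) · (kg⁻¹·m⁻²·s⁴·A²) = kg·m²·s⁻¹·A².

kg·m²·s⁻¹·A²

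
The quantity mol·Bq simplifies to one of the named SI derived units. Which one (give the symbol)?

kat

Bq = 1/s = s⁻¹ (activity is decays per second).
Combining: mol·Bq = mol · s⁻¹ = s⁻¹·mol.
s⁻¹·mol is the base-SI form of the katal.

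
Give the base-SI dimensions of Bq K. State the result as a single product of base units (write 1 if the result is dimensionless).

s⁻¹·K

Bq = s⁻¹.
Combining: Bq·K = s⁻¹ · K = s⁻¹·K.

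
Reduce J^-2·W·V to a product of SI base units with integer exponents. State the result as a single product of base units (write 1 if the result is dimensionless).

s⁻²·A⁻¹

J = kg·m²·s⁻².
So J⁻² = kg⁻²·m⁻⁴·s⁴.
W = kg·m²·s⁻³.
V = kg·m²·s⁻³·A⁻¹.
Combining: J⁻²·W·V = (kg⁻²·m⁻⁴·s⁴) · (kg·m²·s⁻³) · (kg·m²·s⁻³·A⁻¹) = s⁻²·A⁻¹.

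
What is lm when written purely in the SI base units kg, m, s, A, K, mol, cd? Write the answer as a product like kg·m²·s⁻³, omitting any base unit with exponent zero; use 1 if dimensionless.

cd

lm = cd·sr = cd (luminous flux; sr is dimensionless).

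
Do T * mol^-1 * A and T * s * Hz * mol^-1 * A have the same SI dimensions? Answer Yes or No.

Left side:
  T = Wb/m² (flux density = flux per area),
      = kg·s⁻²·A⁻¹.
  Combining: T·mol⁻¹·A = (kg·s⁻²·A⁻¹) · mol⁻¹ · A = kg·s⁻²·mol⁻¹.
Right side:
  T = kg·s⁻²·A⁻¹.
  Hz = s⁻¹.
  Combining: T·s·Hz·mol⁻¹·A = (kg·s⁻²·A⁻¹) · s · s⁻¹ · mol⁻¹ · A = kg·s⁻²·mol⁻¹.
Both reduce to kg·s⁻²·mol⁻¹.

Yes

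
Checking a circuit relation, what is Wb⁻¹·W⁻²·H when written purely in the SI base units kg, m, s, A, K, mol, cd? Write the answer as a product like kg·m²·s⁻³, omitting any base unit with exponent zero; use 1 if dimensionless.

Wb = V·s (flux: a volt is a weber per second),
    = kg·m²·s⁻²·A⁻¹.
So Wb⁻¹ = kg⁻¹·m⁻²·s²·A.
W = J/s (power = energy per time),
    = kg·m²·s⁻³.
So W⁻² = kg⁻²·m⁻⁴·s⁶.
H = Wb/A (inductance = flux per current),
    = kg·m²·s⁻²·A⁻².
Combining: Wb⁻¹·W⁻²·H = (kg⁻¹·m⁻²·s²·A) · (kg⁻²·m⁻⁴·s⁶) · (kg·m²·s⁻²·A⁻²) = kg⁻²·m⁻⁴·s⁶·A⁻¹.

kg⁻²·m⁻⁴·s⁶·A⁻¹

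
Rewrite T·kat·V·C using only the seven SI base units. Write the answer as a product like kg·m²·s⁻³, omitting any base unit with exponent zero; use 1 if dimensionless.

T = Wb/m² (flux density = flux per area),
    = kg·s⁻²·A⁻¹.
kat = mol/s = s⁻¹·mol (catalytic activity).
V = W/A (potential = power per current),
    = kg·m²·s⁻³·A⁻¹.
C = A·s = s·A (charge = current × time).
Combining: T·kat·V·C = (kg·s⁻²·A⁻¹) · (s⁻¹·mol) · (kg·m²·s⁻³·A⁻¹) · (s·A) = kg²·m²·s⁻⁵·A⁻¹·mol.

kg²·m²·s⁻⁵·A⁻¹·mol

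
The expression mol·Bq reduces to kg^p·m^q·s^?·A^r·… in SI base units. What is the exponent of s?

Bq = s⁻¹.
Combining: mol·Bq = mol · s⁻¹ = s⁻¹·mol.
The exponent of s is -1.

-1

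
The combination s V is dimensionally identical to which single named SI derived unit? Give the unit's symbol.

Wb

V = W/A (potential = power per current),
    = kg·m²·s⁻³·A⁻¹.
Combining: s·V = s · (kg·m²·s⁻³·A⁻¹) = kg·m²·s⁻²·A⁻¹.
kg·m²·s⁻²·A⁻¹ is the base-SI form of the weber.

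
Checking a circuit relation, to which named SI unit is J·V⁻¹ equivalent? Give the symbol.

C

J = N·m (work = force × distance),
    = kg·m²·s⁻².
V = W/A (potential = power per current),
    = kg·m²·s⁻³·A⁻¹.
So V⁻¹ = kg⁻¹·m⁻²·s³·A.
Combining: J·V⁻¹ = (kg·m²·s⁻²) · (kg⁻¹·m⁻²·s³·A) = s·A.
s·A is the base-SI form of the coulomb.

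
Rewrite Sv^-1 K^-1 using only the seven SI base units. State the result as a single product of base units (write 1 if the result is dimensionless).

Sv = m²·s⁻².
So Sv⁻¹ = m⁻²·s².
Combining: Sv⁻¹·K⁻¹ = (m⁻²·s²) · K⁻¹ = m⁻²·s²·K⁻¹.

m⁻²·s²·K⁻¹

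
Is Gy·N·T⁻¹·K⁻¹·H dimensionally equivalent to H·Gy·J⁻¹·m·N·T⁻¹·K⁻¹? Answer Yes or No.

No

Left side:
  Gy = J/kg (absorbed dose = energy per mass),
      = m²·s⁻².
  N = kg·m/s² = kg·m·s⁻² (force = mass × acceleration).
  T = Wb/m² (flux density = flux per area),
      = kg·s⁻²·A⁻¹.
  So T⁻¹ = kg⁻¹·s²·A.
  H = Wb/A (inductance = flux per current),
      = kg·m²·s⁻²·A⁻².
  Combining: Gy·N·T⁻¹·K⁻¹·H = (m²·s⁻²) · (kg·m·s⁻²) · (kg⁻¹·s²·A) · K⁻¹ · (kg·m²·s⁻²·A⁻²) = kg·m⁵·s⁻⁴·A⁻¹·K⁻¹.
Right side:
  H = Wb/A (inductance = flux per current),
      = kg·m²·s⁻²·A⁻².
  Gy = J/kg (absorbed dose = energy per mass),
      = m²·s⁻².
  J = N·m (work = force × distance),
      = kg·m²·s⁻².
  So J⁻¹ = kg⁻¹·m⁻²·s².
  N = kg·m/s² = kg·m·s⁻² (force = mass × acceleration).
  T = Wb/m² (flux density = flux per area),
      = kg·s⁻²·A⁻¹.
  So T⁻¹ = kg⁻¹·s²·A.
  Combining: H·Gy·J⁻¹·m·N·T⁻¹·K⁻¹ = (kg·m²·s⁻²·A⁻²) · (m²·s⁻²) · (kg⁻¹·m⁻²·s²) · m · (kg·m·s⁻²) · (kg⁻¹·s²·A) · K⁻¹ = m⁴·s⁻²·A⁻¹·K⁻¹.
Left is kg·m⁵·s⁻⁴·A⁻¹·K⁻¹; right is m⁴·s⁻²·A⁻¹·K⁻¹ — different.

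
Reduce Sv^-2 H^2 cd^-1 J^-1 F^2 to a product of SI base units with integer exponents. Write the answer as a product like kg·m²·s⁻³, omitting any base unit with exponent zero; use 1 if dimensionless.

kg⁻¹·m⁻⁶·s¹⁰·cd⁻¹

Sv = J/kg (equivalent dose = energy per mass),
    = m²·s⁻².
So Sv⁻² = m⁻⁴·s⁴.
H = Wb/A (inductance = flux per current),
    = kg·m²·s⁻²·A⁻².
So H² = kg²·m⁴·s⁻⁴·A⁻⁴.
J = N·m (work = force × distance),
    = kg·m²·s⁻².
So J⁻¹ = kg⁻¹·m⁻²·s².
F = C/V (capacitance = charge per voltage),
    = A·s/(kg·m²·s⁻³·A⁻¹) (substituting C and V),
    = kg⁻¹·m⁻²·s⁴·A².
So F² = kg⁻²·m⁻⁴·s⁸·A⁴.
Combining: Sv⁻²·H²·cd⁻¹·J⁻¹·F² = (m⁻⁴·s⁴) · (kg²·m⁴·s⁻⁴·A⁻⁴) · cd⁻¹ · (kg⁻¹·m⁻²·s²) · (kg⁻²·m⁻⁴·s⁸·A⁴) = kg⁻¹·m⁻⁶·s¹⁰·cd⁻¹.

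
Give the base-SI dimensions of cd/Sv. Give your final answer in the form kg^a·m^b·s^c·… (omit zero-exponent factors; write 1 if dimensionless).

m⁻²·s²·cd

Sv = m²·s⁻².
So Sv⁻¹ = m⁻²·s².
Combining: Sv⁻¹·cd = (m⁻²·s²) · cd = m⁻²·s²·cd.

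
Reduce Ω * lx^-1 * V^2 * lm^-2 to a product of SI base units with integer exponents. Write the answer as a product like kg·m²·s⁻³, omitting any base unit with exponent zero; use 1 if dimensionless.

kg³·m⁸·s⁻⁹·A⁻⁴·cd⁻³

Ω = V/A (resistance = voltage per current),
    = kg·m²·s⁻³·A⁻².
lx = lm/m² (illuminance = luminous flux per area),
    = m⁻²·cd.
So lx⁻¹ = m²·cd⁻¹.
V = W/A (potential = power per current),
    = kg·m²·s⁻³·A⁻¹.
So V² = kg²·m⁴·s⁻⁶·A⁻².
lm = cd·sr = cd (luminous flux; sr is dimensionless).
So lm⁻² = cd⁻².
Combining: Ω·lx⁻¹·V²·lm⁻² = (kg·m²·s⁻³·A⁻²) · (m²·cd⁻¹) · (kg²·m⁴·s⁻⁶·A⁻²) · cd⁻² = kg³·m⁸·s⁻⁹·A⁻⁴·cd⁻³.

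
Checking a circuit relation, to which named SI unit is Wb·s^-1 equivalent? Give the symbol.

V

Wb = V·s (flux: a volt is a weber per second),
    = kg·m²·s⁻²·A⁻¹.
Combining: Wb·s⁻¹ = (kg·m²·s⁻²·A⁻¹) · s⁻¹ = kg·m²·s⁻³·A⁻¹.
kg·m²·s⁻³·A⁻¹ is the base-SI form of the volt.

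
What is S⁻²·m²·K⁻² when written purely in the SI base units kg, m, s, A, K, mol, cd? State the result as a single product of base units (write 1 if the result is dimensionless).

kg²·m⁶·s⁻⁶·A⁻⁴·K⁻²

S = 1/Ω (conductance is reciprocal resistance),
    = kg⁻¹·m⁻²·s³·A².
So S⁻² = kg²·m⁴·s⁻⁶·A⁻⁴.
Combining: S⁻²·m²·K⁻² = (kg²·m⁴·s⁻⁶·A⁻⁴) · m² · K⁻² = kg²·m⁶·s⁻⁶·A⁻⁴·K⁻².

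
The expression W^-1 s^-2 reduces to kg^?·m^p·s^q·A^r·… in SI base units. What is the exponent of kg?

-1

W = J/s (power = energy per time),
    = kg·m²·s⁻³.
So W⁻¹ = kg⁻¹·m⁻²·s³.
Combining: W⁻¹·s⁻² = (kg⁻¹·m⁻²·s³) · s⁻² = kg⁻¹·m⁻²·s.
The exponent of kg is -1.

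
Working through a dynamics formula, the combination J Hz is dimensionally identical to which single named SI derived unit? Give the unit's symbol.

J = kg·m²·s⁻².
Hz = s⁻¹.
Combining: J·Hz = (kg·m²·s⁻²) · s⁻¹ = kg·m²·s⁻³.
kg·m²·s⁻³ is the base-SI form of the watt.

W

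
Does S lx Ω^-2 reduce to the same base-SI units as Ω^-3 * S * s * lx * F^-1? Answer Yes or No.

Left side:
  S = 1/Ω (conductance is reciprocal resistance),
      = kg⁻¹·m⁻²·s³·A².
  lx = lm/m² (illuminance = luminous flux per area),
      = m⁻²·cd.
  Ω = V/A (resistance = voltage per current),
      = kg·m²·s⁻³·A⁻².
  So Ω⁻² = kg⁻²·m⁻⁴·s⁶·A⁴.
  Combining: S·lx·Ω⁻² = (kg⁻¹·m⁻²·s³·A²) · (m⁻²·cd) · (kg⁻²·m⁻⁴·s⁶·A⁴) = kg⁻³·m⁻⁸·s⁹·A⁶·cd.
Right side:
  Ω = V/A (resistance = voltage per current),
      = kg·m²·s⁻³·A⁻².
  So Ω⁻³ = kg⁻³·m⁻⁶·s⁹·A⁶.
  S = 1/Ω (conductance is reciprocal resistance),
      = kg⁻¹·m⁻²·s³·A².
  lx = lm/m² (illuminance = luminous flux per area),
      = m⁻²·cd.
  F = C/V (capacitance = charge per voltage),
      = A·s/(kg·m²·s⁻³·A⁻¹) (substituting C and V),
      = kg⁻¹·m⁻²·s⁴·A².
  So F⁻¹ = kg·m²·s⁻⁴·A⁻².
  Combining: Ω⁻³·S·s·lx·F⁻¹ = (kg⁻³·m⁻⁶·s⁹·A⁶) · (kg⁻¹·m⁻²·s³·A²) · s · (m⁻²·cd) · (kg·m²·s⁻⁴·A⁻²) = kg⁻³·m⁻⁸·s⁹·A⁶·cd.
Both reduce to kg⁻³·m⁻⁸·s⁹·A⁶·cd.

Yes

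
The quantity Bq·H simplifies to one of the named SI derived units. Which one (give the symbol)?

Bq = 1/s = s⁻¹ (activity is decays per second).
H = Wb/A (inductance = flux per current),
    = kg·m²·s⁻²·A⁻².
Combining: Bq·H = s⁻¹ · (kg·m²·s⁻²·A⁻²) = kg·m²·s⁻³·A⁻².
kg·m²·s⁻³·A⁻² is the base-SI form of the ohm.

Ω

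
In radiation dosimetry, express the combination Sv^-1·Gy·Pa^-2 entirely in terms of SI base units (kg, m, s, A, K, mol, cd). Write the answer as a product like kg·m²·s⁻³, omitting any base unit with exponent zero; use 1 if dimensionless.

Sv = J/kg (equivalent dose = energy per mass),
    = m²·s⁻².
So Sv⁻¹ = m⁻²·s².
Gy = J/kg (absorbed dose = energy per mass),
    = m²·s⁻².
Pa = N/m² (pressure = force per area),
    = kg·m⁻¹·s⁻².
So Pa⁻² = kg⁻²·m²·s⁴.
Combining: Sv⁻¹·Gy·Pa⁻² = (m⁻²·s²) · (m²·s⁻²) · (kg⁻²·m²·s⁴) = kg⁻²·m²·s⁴.

kg⁻²·m²·s⁴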